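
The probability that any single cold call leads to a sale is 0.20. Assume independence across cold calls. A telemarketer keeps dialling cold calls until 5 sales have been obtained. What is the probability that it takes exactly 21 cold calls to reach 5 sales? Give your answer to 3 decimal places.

0.044

Y = trial on which the fifth success occurs; negative binomial, r=5, p=0.20.
P(Y=21) = C(20,4) · p^5 · (1−p)^16
= 4845 · 0.00032 · 0.028147 = 0.04364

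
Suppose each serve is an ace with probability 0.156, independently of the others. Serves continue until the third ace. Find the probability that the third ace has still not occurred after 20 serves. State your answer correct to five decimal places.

Needing more than 20 serves ⇔ fewer than 3 successes in the first 20. With X ~ Binomial(20, 0.156), P(Y > 20) = P(X ≤ 2).
  k=0: C(20,0)·0.156^0·0.844^20 = 0.0336395
  k=1: C(20,1)·0.156^1·0.844^19 = 0.1243544
  k=2: C(20,2)·0.156^2·0.844^18 = 0.2183569
P(X ≤ 2) = 0.3763507

0.37635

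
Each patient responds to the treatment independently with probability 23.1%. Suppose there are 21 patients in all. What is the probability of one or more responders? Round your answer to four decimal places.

P(at least one) = 1 − P(none) = 1 − (1 − 0.231)^21
= 1 − 0.004022 = 0.995978

0.9960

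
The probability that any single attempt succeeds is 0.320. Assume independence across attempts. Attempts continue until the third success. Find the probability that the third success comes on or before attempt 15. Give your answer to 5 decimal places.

0.90376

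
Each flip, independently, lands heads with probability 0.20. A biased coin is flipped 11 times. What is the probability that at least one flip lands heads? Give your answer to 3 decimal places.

P(at least one) = 1 − P(none) = 1 − (1 − 0.20)^11
= 1 − 0.08590 = 0.91410

0.914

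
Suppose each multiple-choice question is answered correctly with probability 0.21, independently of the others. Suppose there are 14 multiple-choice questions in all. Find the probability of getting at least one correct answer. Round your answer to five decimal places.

0.96312

P(at least one) = 1 − P(none) = 1 − (1 − 0.21)^14
= 1 − 0.0368790 = 0.9631210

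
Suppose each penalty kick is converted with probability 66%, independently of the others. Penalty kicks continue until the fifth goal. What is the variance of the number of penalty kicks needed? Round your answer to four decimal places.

3.9027

Y = total penalty kicks until the fifth success; negative binomial with r=5, p=0.66.
Var(Y) = r(1−p)/p² = 5·0.34 / 0.66² = 3.902663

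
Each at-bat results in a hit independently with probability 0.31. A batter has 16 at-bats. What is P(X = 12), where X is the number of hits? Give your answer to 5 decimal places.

X ~ Binomial(n=16, p=0.31).
P(X=12) = C(16,12) · p^12 · (1−p)^4
= 1820 · 7.8766e-07 · 0.22667 = 0.0003249

0.00032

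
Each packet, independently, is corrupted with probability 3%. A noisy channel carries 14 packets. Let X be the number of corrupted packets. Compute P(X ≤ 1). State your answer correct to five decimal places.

0.93551

X ~ Binomial(14, 0.03); P(X ≤ 1) = Σ C(14,k) p^k (1−p)^(14−k) over k:
  k=0: C(14,0)·0.03^0·0.97^14 = 0.6528363
  k=1: C(14,1)·0.03^1·0.97^13 = 0.2826714
Total = 0.9355077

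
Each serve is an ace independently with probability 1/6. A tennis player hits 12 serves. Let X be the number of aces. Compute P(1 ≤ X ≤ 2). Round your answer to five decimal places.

X ~ Binomial(12, 0.166667); P(1 ≤ X ≤ 2) = Σ C(12,k) p^k (1−p)^(12−k) over k:
  k=1: C(12,1)·0.166667^1·0.833333^11 = 0.2691760
  k=2: C(12,2)·0.166667^2·0.833333^10 = 0.2960936
Total = 0.5652695

0.56527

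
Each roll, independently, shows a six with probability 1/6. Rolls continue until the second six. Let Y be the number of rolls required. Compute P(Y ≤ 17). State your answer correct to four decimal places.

0.8017

Finishing within 17 rolls ⇔ at least 2 successes in the first 17. With X ~ Binomial(17, 0.166667), P(Y ≤ 17) = 1 − P(X ≤ 1).
  k=0: C(17,0)·0.166667^0·0.833333^17 = 0.045073
  k=1: C(17,1)·0.166667^1·0.833333^16 = 0.153249
1 − 0.198322 = 0.801678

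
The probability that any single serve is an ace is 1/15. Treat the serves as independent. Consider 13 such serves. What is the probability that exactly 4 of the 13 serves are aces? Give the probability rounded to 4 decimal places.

0.0076

X ~ Binomial(n=13, p=0.066667).
P(X=4) = C(13,4) · p^4 · (1−p)^9
= 715 · 1.9753e-05 · 0.53744 = 0.007591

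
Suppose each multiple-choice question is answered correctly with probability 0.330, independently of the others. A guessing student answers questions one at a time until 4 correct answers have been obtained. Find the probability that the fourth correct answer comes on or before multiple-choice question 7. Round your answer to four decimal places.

Finishing within 7 multiple-choice questions ⇔ at least 4 successes in the first 7. With X ~ Binomial(7, 0.33), P(Y ≤ 7) = 1 − P(X ≤ 3).
  k=0: C(7,0)·0.33^0·0.67^7 = 0.060607
  k=1: C(7,1)·0.33^1·0.67^6 = 0.208959
  k=2: C(7,2)·0.33^2·0.67^5 = 0.308760
  k=3: C(7,3)·0.33^3·0.67^4 = 0.253460
1 − 0.831786 = 0.168214

0.1682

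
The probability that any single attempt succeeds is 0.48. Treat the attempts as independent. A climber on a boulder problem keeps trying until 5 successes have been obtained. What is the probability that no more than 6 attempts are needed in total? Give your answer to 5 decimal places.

Finishing within 6 attempts ⇔ at least 5 successes in the first 6. With X ~ Binomial(6, 0.48), P(Y ≤ 6) = 1 − P(X ≤ 4).
  k=0: C(6,0)·0.48^0·0.52^6 = 0.0197706
  k=1: C(6,1)·0.48^1·0.52^5 = 0.1094988
  k=2: C(6,2)·0.48^2·0.52^4 = 0.2526894
  k=3: C(6,3)·0.48^3·0.52^3 = 0.3110024
  k=4: C(6,4)·0.48^4·0.52^2 = 0.2153094
1 − 0.9082706 = 0.0917294

0.09173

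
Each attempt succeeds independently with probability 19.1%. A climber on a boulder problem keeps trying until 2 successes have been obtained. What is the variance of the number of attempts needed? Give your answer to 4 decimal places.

44.3519

Y = total attempts until the second success; negative binomial with r=2, p=0.191.
Var(Y) = r(1−p)/p² = 2·0.809 / 0.191² = 44.351854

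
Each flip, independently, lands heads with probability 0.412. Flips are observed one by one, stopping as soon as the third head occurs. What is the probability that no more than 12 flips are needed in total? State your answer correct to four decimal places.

Finishing within 12 flips ⇔ at least 3 successes in the first 12. With X ~ Binomial(12, 0.412), P(Y ≤ 12) = 1 − P(X ≤ 2).
  k=0: C(12,0)·0.412^0·0.588^12 = 0.001708
  k=1: C(12,1)·0.412^1·0.588^11 = 0.014362
  k=2: C(12,2)·0.412^2·0.588^10 = 0.055349
1 − 0.071420 = 0.928580

0.9286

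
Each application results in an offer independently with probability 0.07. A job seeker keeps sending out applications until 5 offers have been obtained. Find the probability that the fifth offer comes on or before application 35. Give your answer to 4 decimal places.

Finishing within 35 applications ⇔ at least 5 successes in the first 35. With X ~ Binomial(35, 0.07), P(Y ≤ 35) = 1 − P(X ≤ 4).
  k=0: C(35,0)·0.07^0·0.93^35 = 0.078868
  k=1: C(35,1)·0.07^1·0.93^34 = 0.207772
  k=2: C(35,2)·0.07^2·0.93^33 = 0.265858
  k=3: C(35,3)·0.07^3·0.93^32 = 0.220119
  k=4: C(35,4)·0.07^4·0.93^31 = 0.132545
1 − 0.905163 = 0.094837

0.0948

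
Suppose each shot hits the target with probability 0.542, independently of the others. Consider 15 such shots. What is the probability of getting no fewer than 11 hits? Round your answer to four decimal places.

X ~ Binomial(15, 0.542); P(X ≥ 11) = Σ C(15,k) p^k (1−p)^(15−k) over k:
  k=11: C(15,11)·0.542^11·0.458^4 = 0.071217
  k=12: C(15,12)·0.542^12·0.458^3 = 0.028093
  k=13: C(15,13)·0.542^13·0.458^2 = 0.007672
  k=14: C(15,14)·0.542^14·0.458^1 = 0.001297
  k=15: C(15,15)·0.542^15·0.458^0 = 0.000102
Total = 0.108382

0.1084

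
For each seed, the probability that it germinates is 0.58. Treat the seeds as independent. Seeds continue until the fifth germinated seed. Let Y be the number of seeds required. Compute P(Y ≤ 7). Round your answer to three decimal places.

0.377

Finishing within 7 seeds ⇔ at least 5 successes in the first 7. With X ~ Binomial(7, 0.58), P(Y ≤ 7) = 1 − P(X ≤ 4).
  k=0: C(7,0)·0.58^0·0.42^7 = 0.00231
  k=1: C(7,1)·0.58^1·0.42^6 = 0.02229
  k=2: C(7,2)·0.58^2·0.42^5 = 0.09233
  k=3: C(7,3)·0.58^3·0.42^4 = 0.21250
  k=4: C(7,4)·0.58^4·0.42^3 = 0.29345
1 − 0.62286 = 0.37714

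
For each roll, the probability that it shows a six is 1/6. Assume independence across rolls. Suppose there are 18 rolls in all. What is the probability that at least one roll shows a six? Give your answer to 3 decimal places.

P(at least one) = 1 − P(none) = 1 − (1 − 0.166667)^18
= 1 − 0.03756 = 0.96244

0.962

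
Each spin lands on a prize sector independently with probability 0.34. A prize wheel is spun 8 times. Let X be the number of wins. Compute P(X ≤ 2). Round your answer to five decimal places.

X ~ Binomial(8, 0.34); P(X ≤ 2) = Σ C(8,k) p^k (1−p)^(8−k) over k:
  k=0: C(8,0)·0.34^0·0.66^8 = 0.0360041
  k=1: C(8,1)·0.34^1·0.66^7 = 0.1483804
  k=2: C(8,2)·0.34^2·0.66^6 = 0.2675343
Total = 0.4519187

0.45192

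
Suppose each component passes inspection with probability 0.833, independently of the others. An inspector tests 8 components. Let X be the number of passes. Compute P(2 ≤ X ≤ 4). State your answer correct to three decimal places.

0.031

X ~ Binomial(8, 0.833); P(2 ≤ X ≤ 4) = Σ C(8,k) p^k (1−p)^(8−k) over k:
  k=2: C(8,2)·0.833^2·0.167^6 = 0.00042
  k=3: C(8,3)·0.833^3·0.167^5 = 0.00420
  k=4: C(8,4)·0.833^4·0.167^4 = 0.02621
Total = 0.03084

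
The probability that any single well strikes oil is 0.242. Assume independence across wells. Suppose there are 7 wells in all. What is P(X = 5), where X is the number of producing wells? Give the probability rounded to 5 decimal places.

X ~ Binomial(n=7, p=0.242).
P(X=5) = C(7,5) · p^5 · (1−p)^2
= 21 · 0.00083 · 0.57456 = 0.0100146

0.01001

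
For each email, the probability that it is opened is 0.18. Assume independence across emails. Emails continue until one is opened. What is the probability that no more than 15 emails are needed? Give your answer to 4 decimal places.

Y = number of emails to the first success; geometric, p = 0.18.
P(Y ≤ 15) = 1 − (1−p)^15 = 1 − 0.050957 = 0.949043

0.9490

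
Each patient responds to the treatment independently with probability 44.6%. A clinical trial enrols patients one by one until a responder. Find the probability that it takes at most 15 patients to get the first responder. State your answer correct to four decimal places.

Y = number of patients to the first success; geometric, p = 0.446.
P(Y ≤ 15) = 1 − (1−p)^15 = 1 − 0.000142 = 0.999858

0.9999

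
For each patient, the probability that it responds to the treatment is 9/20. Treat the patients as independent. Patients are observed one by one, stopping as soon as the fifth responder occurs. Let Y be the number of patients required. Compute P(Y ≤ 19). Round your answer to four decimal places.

0.9720

Finishing within 19 patients ⇔ at least 5 successes in the first 19. With X ~ Binomial(19, 0.45), P(Y ≤ 19) = 1 − P(X ≤ 4).
  k=0: C(19,0)·0.45^0·0.55^19 = 0.000012
  k=1: C(19,1)·0.45^1·0.55^18 = 0.000181
  k=2: C(19,2)·0.45^2·0.55^17 = 0.001335
  k=3: C(19,3)·0.45^3·0.55^16 = 0.006191
  k=4: C(19,4)·0.45^4·0.55^15 = 0.020262
1 − 0.027981 = 0.972019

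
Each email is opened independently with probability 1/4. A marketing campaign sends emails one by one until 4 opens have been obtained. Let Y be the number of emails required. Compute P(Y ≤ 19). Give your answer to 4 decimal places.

Finishing within 19 emails ⇔ at least 4 successes in the first 19. With X ~ Binomial(19, 0.25), P(Y ≤ 19) = 1 − P(X ≤ 3).
  k=0: C(19,0)·0.25^0·0.75^19 = 0.004228
  k=1: C(19,1)·0.25^1·0.75^18 = 0.026779
  k=2: C(19,2)·0.25^2·0.75^17 = 0.080337
  k=3: C(19,3)·0.25^3·0.75^16 = 0.151748
1 − 0.263093 = 0.736907

0.7369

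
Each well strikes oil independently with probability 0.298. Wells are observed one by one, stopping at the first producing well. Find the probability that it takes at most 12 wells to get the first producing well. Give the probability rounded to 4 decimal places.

Y = number of wells to the first success; geometric, p = 0.298.
P(Y ≤ 12) = 1 − (1−p)^12 = 1 − 0.014323 = 0.985677

0.9857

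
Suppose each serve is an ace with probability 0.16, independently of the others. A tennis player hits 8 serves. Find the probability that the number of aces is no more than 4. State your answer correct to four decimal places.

0.9962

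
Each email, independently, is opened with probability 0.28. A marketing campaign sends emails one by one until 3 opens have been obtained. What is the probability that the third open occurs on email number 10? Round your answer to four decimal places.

0.0793

Y = trial on which the third success occurs; negative binomial, r=3, p=0.28.
P(Y=10) = C(9,2) · p^3 · (1−p)^7
= 36 · 0.021952 · 0.10031 = 0.079269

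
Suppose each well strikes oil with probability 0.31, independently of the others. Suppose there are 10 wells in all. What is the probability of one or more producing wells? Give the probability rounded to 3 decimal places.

0.976

P(at least one) = 1 − P(none) = 1 − (1 − 0.31)^10
= 1 − 0.02446 = 0.97554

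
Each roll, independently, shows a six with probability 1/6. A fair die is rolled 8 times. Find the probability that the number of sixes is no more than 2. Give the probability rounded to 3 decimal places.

0.865

X ~ Binomial(8, 0.166667); P(X ≤ 2) = Σ C(8,k) p^k (1−p)^(8−k) over k:
  k=0: C(8,0)·0.166667^0·0.833333^8 = 0.23257
  k=1: C(8,1)·0.166667^1·0.833333^7 = 0.37211
  k=2: C(8,2)·0.166667^2·0.833333^6 = 0.26048
Total = 0.86515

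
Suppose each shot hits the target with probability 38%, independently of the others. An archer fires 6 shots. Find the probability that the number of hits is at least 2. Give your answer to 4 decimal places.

0.7343

X ~ Binomial(6, 0.38); P(X ≥ 2) = Σ C(6,k) p^k (1−p)^(6−k) over k:
  k=2: C(6,2)·0.38^2·0.62^4 = 0.320055
  k=3: C(6,3)·0.38^3·0.62^3 = 0.261551
  k=4: C(6,4)·0.38^4·0.62^2 = 0.120229
  k=5: C(6,5)·0.38^5·0.62^1 = 0.029475
  k=6: C(6,6)·0.38^6·0.62^0 = 0.003011
Total = 0.734321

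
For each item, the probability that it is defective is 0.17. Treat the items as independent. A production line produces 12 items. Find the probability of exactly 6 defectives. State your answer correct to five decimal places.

0.00729

X ~ Binomial(n=12, p=0.17).
P(X=6) = C(12,6) · p^6 · (1−p)^6
= 924 · 2.4138e-05 · 0.32694 = 0.0072918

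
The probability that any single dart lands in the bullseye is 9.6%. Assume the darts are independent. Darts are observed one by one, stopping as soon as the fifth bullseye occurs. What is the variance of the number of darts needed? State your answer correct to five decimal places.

490.45139

Y = total darts until the fifth success; negative binomial with r=5, p=0.096.
Var(Y) = r(1−p)/p² = 5·0.904 / 0.096² = 490.4513889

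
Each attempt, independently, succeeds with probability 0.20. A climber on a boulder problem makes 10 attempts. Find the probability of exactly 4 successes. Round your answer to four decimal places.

0.0881

X ~ Binomial(n=10, p=0.20).
P(X=4) = C(10,4) · p^4 · (1−p)^6
= 210 · 0.0016 · 0.26214 = 0.088080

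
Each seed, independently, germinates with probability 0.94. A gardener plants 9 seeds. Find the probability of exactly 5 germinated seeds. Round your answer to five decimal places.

0.00120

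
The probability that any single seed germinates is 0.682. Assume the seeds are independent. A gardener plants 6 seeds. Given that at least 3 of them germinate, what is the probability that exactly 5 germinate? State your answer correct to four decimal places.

0.3079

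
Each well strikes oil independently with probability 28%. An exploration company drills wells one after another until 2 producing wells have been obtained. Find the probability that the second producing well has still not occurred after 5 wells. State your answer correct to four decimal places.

0.5697

Needing more than 5 wells ⇔ fewer than 2 successes in the first 5. With X ~ Binomial(5, 0.28), P(Y > 5) = P(X ≤ 1).
  k=0: C(5,0)·0.28^0·0.72^5 = 0.193492
  k=1: C(5,1)·0.28^1·0.72^4 = 0.376234
P(X ≤ 1) = 0.569726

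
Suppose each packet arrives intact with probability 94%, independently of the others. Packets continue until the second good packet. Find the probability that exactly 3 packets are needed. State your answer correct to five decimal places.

0.10603

Y = trial on which the second success occurs; negative binomial, r=2, p=0.94.
P(Y=3) = C(2,1) · p^2 · (1−p)^1
= 2 · 0.8836 · 0.06 = 0.1060320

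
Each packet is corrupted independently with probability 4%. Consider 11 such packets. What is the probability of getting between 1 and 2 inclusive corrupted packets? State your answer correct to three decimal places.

0.353

X ~ Binomial(11, 0.04); P(1 ≤ X ≤ 2) = Σ C(11,k) p^k (1−p)^(11−k) over k:
  k=1: C(11,1)·0.04^1·0.96^10 = 0.29253
  k=2: C(11,2)·0.04^2·0.96^9 = 0.06094
Total = 0.35347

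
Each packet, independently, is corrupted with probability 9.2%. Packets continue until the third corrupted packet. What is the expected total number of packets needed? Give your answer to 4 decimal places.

32.6087

Y = total packets until the third success; negative binomial with r=3, p=0.092.
E[Y] = r / p = 3 / 0.092 = 32.608696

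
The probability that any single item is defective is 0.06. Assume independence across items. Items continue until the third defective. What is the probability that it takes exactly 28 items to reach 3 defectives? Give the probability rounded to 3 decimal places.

0.016

Y = trial on which the third success occurs; negative binomial, r=3, p=0.06.
P(Y=28) = C(27,2) · p^3 · (1−p)^25
= 351 · 0.000216 · 0.21291 = 0.01614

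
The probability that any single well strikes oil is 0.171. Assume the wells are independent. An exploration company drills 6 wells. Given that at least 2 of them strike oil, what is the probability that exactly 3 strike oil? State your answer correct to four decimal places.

0.2082

X ~ Binomial(6, 0.171). Want P(X=3 | X≥2) = P(X=3) / P(X≥2).
P(X=3) = C(6,3)·0.171^3·0.829^3 = 0.056975
P(X≥2) = 1 − 0.324584 − 0.401717 = 0.273699
Ratio = 0.056975 / 0.273699 = 0.208165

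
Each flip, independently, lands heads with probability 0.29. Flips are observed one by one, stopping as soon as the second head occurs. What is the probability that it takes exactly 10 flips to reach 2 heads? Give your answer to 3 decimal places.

0.049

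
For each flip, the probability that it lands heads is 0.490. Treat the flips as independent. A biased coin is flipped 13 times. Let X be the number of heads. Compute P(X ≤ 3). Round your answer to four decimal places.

0.0536

X ~ Binomial(13, 0.49); P(X ≤ 3) = Σ C(13,k) p^k (1−p)^(13−k) over k:
  k=0: C(13,0)·0.49^0·0.51^13 = 0.000158
  k=1: C(13,1)·0.49^1·0.51^12 = 0.001972
  k=2: C(13,2)·0.49^2·0.51^11 = 0.011370
  k=3: C(13,3)·0.49^3·0.51^10 = 0.040055
Total = 0.053555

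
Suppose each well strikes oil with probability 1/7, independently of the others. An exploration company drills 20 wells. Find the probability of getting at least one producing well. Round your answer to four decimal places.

P(at least one) = 1 − P(none) = 1 − (1 − 0.142857)^20
= 1 − 0.045821 = 0.954179

0.9542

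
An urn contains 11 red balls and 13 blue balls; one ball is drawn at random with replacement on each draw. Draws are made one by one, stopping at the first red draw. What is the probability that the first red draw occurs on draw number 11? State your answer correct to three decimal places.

0.001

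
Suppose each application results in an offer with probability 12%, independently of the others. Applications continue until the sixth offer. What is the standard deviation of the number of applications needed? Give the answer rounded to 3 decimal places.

19.149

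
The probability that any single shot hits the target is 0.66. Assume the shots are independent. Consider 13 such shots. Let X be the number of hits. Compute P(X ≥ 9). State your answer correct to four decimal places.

X ~ Binomial(13, 0.66); P(X ≥ 9) = Σ C(13,k) p^k (1−p)^(13−k) over k:
  k=9: C(13,9)·0.66^9·0.34^4 = 0.227048
  k=10: C(13,10)·0.66^10·0.34^3 = 0.176296
  k=11: C(13,11)·0.66^11·0.34^2 = 0.093333
  k=12: C(13,12)·0.66^12·0.34^1 = 0.030196
  k=13: C(13,13)·0.66^13·0.34^0 = 0.004509
Total = 0.531382

0.5314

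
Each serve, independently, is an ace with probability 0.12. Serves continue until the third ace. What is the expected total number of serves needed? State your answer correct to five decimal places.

Y = total serves until the third success; negative binomial with r=3, p=0.12.
E[Y] = r / p = 3 / 0.12 = 25.0000000

25.00000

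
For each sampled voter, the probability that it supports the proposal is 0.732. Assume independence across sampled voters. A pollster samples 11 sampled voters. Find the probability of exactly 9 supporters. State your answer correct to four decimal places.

0.2384

X ~ Binomial(n=11, p=0.732).
P(X=9) = C(11,9) · p^9 · (1−p)^2
= 55 · 0.060339 · 0.071824 = 0.238359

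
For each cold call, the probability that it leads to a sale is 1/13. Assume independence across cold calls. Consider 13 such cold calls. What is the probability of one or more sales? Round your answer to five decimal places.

0.64674

P(at least one) = 1 − P(none) = 1 − (1 − 0.076923)^13
= 1 − 0.3532585 = 0.6467415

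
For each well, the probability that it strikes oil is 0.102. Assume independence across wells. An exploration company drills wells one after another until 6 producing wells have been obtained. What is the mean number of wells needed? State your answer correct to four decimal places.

58.8235

Y = total wells until the sixth success; negative binomial with r=6, p=0.102.
E[Y] = r / p = 6 / 0.102 = 58.823529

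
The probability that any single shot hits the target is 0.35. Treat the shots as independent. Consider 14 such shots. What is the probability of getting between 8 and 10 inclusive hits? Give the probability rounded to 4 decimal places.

X ~ Binomial(14, 0.35); P(8 ≤ X ≤ 10) = Σ C(14,k) p^k (1−p)^(14−k) over k:
  k=8: C(14,8)·0.35^8·0.65^6 = 0.051001
  k=9: C(14,9)·0.35^9·0.65^5 = 0.018308
  k=10: C(14,10)·0.35^10·0.65^4 = 0.004929
Total = 0.074238

0.0742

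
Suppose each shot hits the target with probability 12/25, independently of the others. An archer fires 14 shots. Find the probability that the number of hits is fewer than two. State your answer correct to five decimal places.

X ~ Binomial(14, 0.48); P(X ≤ 1) = Σ C(14,k) p^k (1−p)^(14−k) over k:
  k=0: C(14,0)·0.48^0·0.52^14 = 0.0001057
  k=1: C(14,1)·0.48^1·0.52^13 = 0.0013659
Total = 0.0014716

0.00147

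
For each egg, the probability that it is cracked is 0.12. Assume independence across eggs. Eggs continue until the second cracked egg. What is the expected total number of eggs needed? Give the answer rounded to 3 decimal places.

Y = total eggs until the second success; negative binomial with r=2, p=0.12.
E[Y] = r / p = 2 / 0.12 = 16.66667

16.667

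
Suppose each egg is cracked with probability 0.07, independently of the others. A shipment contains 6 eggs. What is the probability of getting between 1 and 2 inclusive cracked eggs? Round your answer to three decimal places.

0.347

X ~ Binomial(6, 0.07); P(1 ≤ X ≤ 2) = Σ C(6,k) p^k (1−p)^(6−k) over k:
  k=1: C(6,1)·0.07^1·0.93^5 = 0.29219
  k=2: C(6,2)·0.07^2·0.93^4 = 0.05498
Total = 0.34717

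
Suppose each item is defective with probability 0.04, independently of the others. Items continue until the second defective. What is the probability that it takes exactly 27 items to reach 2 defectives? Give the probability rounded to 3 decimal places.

Y = trial on which the second success occurs; negative binomial, r=2, p=0.04.
P(Y=27) = C(26,1) · p^2 · (1−p)^25
= 26 · 0.0016 · 0.3604 = 0.01499

0.015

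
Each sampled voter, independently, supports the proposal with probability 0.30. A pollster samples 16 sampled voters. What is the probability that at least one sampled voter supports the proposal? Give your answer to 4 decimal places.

P(at least one) = 1 − P(none) = 1 − (1 − 0.30)^16
= 1 − 0.003323 = 0.996677

0.9967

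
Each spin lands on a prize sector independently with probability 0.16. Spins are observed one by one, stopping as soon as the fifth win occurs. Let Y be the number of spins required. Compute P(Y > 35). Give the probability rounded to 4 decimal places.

Needing more than 35 spins ⇔ fewer than 5 successes in the first 35. With X ~ Binomial(35, 0.16), P(Y > 35) = P(X ≤ 4).
  k=0: C(35,0)·0.16^0·0.84^35 = 0.002238
  k=1: C(35,1)·0.16^1·0.84^34 = 0.014917
  k=2: C(35,2)·0.16^2·0.84^33 = 0.048303
  k=3: C(35,3)·0.16^3·0.84^32 = 0.101206
  k=4: C(35,4)·0.16^4·0.84^31 = 0.154219
P(X ≤ 4) = 0.320883

0.3209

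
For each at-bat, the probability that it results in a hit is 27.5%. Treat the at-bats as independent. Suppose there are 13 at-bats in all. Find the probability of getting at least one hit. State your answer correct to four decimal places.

P(at least one) = 1 − P(none) = 1 − (1 − 0.275)^13
= 1 − 0.015290 = 0.984710

0.9847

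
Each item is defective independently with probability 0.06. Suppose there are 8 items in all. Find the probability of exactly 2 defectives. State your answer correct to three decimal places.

0.070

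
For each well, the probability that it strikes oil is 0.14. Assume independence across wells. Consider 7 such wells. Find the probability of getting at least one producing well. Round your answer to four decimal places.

P(at least one) = 1 − P(none) = 1 − (1 − 0.14)^7
= 1 − 0.347928 = 0.652072

0.6521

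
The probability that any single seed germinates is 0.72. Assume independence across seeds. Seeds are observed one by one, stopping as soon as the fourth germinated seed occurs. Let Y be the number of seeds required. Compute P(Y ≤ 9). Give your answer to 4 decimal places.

0.9821

Finishing within 9 seeds ⇔ at least 4 successes in the first 9. With X ~ Binomial(9, 0.72), P(Y ≤ 9) = 1 − P(X ≤ 3).
  k=0: C(9,0)·0.72^0·0.28^9 = 0.000011
  k=1: C(9,1)·0.72^1·0.28^8 = 0.000245
  k=2: C(9,2)·0.72^2·0.28^7 = 0.002518
  k=3: C(9,3)·0.72^3·0.28^6 = 0.015109
1 − 0.017882 = 0.982118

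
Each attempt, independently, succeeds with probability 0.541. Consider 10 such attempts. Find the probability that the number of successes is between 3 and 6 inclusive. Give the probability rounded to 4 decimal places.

X ~ Binomial(10, 0.541); P(3 ≤ X ≤ 6) = Σ C(10,k) p^k (1−p)^(10−k) over k:
  k=3: C(10,3)·0.541^3·0.459^7 = 0.081557
  k=4: C(10,4)·0.541^4·0.459^6 = 0.168223
  k=5: C(10,5)·0.541^5·0.459^5 = 0.237931
  k=6: C(10,6)·0.541^6·0.459^4 = 0.233697
Total = 0.721408

0.7214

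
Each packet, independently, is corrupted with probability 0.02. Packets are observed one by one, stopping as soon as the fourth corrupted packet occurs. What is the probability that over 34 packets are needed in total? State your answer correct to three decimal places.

0.995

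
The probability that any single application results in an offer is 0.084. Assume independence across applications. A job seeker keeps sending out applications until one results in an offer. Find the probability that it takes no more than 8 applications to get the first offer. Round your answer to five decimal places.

0.50436

Y = number of applications to the first success; geometric, p = 0.084.
P(Y ≤ 8) = 1 − (1−p)^8 = 1 − 0.4956371 = 0.5043629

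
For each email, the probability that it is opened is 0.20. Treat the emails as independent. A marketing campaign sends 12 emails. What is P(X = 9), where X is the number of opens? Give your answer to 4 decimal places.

0.0001

X ~ Binomial(n=12, p=0.20).
P(X=9) = C(12,9) · p^9 · (1−p)^3
= 220 · 5.12e-07 · 0.512 = 0.000058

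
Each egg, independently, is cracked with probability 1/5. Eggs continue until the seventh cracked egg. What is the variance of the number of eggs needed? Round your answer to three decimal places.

Y = total eggs until the seventh success; negative binomial with r=7, p=0.20.
Var(Y) = r(1−p)/p² = 7·0.80 / 0.20² = 140.00000

140.000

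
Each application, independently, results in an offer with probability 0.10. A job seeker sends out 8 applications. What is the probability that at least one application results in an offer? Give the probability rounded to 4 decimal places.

P(at least one) = 1 − P(none) = 1 − (1 − 0.10)^8
= 1 − 0.430467 = 0.569533

0.5695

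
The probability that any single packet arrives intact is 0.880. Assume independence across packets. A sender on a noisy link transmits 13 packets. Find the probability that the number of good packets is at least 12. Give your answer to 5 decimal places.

X ~ Binomial(13, 0.88); P(X ≥ 12) = Σ C(13,k) p^k (1−p)^(13−k) over k:
  k=12: C(13,12)·0.88^12·0.12^1 = 0.3364470
  k=13: C(13,13)·0.88^13·0.12^0 = 0.1897906
Total = 0.5262376

0.52624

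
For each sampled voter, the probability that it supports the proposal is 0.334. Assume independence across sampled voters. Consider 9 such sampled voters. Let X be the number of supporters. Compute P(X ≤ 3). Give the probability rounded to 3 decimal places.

X ~ Binomial(9, 0.334); P(X ≤ 3) = Σ C(9,k) p^k (1−p)^(9−k) over k:
  k=0: C(9,0)·0.334^0·0.666^9 = 0.02578
  k=1: C(9,1)·0.334^1·0.666^8 = 0.11635
  k=2: C(9,2)·0.334^2·0.666^7 = 0.23341
  k=3: C(9,3)·0.334^3·0.666^6 = 0.27313
Total = 0.64867

0.649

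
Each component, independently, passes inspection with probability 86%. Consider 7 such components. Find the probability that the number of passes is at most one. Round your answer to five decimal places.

X ~ Binomial(7, 0.86); P(X ≤ 1) = Σ C(7,k) p^k (1−p)^(7−k) over k:
  k=0: C(7,0)·0.86^0·0.14^7 = 0.0000011
  k=1: C(7,1)·0.86^1·0.14^6 = 0.0000453
Total = 0.0000464

0.00005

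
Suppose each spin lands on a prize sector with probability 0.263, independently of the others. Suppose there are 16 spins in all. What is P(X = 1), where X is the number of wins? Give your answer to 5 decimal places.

X ~ Binomial(n=16, p=0.263).
P(X=1) = C(16,1) · p^1 · (1−p)^15
= 16 · 0.263 · 0.01028 = 0.0432602

0.04326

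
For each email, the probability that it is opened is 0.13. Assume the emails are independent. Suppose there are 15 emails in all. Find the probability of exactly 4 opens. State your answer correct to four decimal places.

X ~ Binomial(n=15, p=0.13).
P(X=4) = C(15,4) · p^4 · (1−p)^11
= 1365 · 0.00028561 · 0.21613 = 0.084259

0.0843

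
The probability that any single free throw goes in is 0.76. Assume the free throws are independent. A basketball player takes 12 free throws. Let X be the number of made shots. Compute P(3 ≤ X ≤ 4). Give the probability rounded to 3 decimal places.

X ~ Binomial(12, 0.76); P(3 ≤ X ≤ 4) = Σ C(12,k) p^k (1−p)^(12−k) over k:
  k=3: C(12,3)·0.76^3·0.24^9 = 0.00026
  k=4: C(12,4)·0.76^4·0.24^8 = 0.00182
Total = 0.00207

0.002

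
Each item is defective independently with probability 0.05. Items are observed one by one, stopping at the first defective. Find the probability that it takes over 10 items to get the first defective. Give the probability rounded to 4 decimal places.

Y = number of items to the first success; geometric, p = 0.05.
P(Y > 10) = P(first 10 all fail) = (1−p)^10 = 0.598737

0.5987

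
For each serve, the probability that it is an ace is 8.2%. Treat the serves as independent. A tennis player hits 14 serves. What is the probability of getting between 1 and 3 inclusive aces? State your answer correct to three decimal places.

0.675

X ~ Binomial(14, 0.082); P(1 ≤ X ≤ 3) = Σ C(14,k) p^k (1−p)^(14−k) over k:
  k=1: C(14,1)·0.082^1·0.918^13 = 0.37748
  k=2: C(14,2)·0.082^2·0.918^12 = 0.21917
  k=3: C(14,3)·0.082^3·0.918^11 = 0.07831
Total = 0.67496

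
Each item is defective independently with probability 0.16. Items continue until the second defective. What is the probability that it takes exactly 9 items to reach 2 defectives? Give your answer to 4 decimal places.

0.0604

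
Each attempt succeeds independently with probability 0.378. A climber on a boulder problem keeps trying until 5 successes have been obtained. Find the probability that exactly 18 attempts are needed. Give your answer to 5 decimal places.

Y = trial on which the fifth success occurs; negative binomial, r=5, p=0.378.
P(Y=18) = C(17,4) · p^5 · (1−p)^13
= 2380 · 0.0077172 · 0.0020858 = 0.0383099

0.03831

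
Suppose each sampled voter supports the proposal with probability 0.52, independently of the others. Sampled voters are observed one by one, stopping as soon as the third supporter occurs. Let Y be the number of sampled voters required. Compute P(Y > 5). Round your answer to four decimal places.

0.4625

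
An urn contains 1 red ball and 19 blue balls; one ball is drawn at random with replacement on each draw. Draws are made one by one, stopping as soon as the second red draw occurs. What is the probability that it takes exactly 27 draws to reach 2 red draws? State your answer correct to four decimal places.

0.0180

Y = trial on which the second success occurs; negative binomial, r=2, p=0.05.
P(Y=27) = C(26,1) · p^2 · (1−p)^25
= 26 · 0.0025 · 0.27739 = 0.018030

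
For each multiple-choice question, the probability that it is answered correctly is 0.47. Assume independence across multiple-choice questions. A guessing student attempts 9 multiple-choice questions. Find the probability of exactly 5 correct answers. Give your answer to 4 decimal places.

0.2280

X ~ Binomial(n=9, p=0.47).
P(X=5) = C(9,5) · p^5 · (1−p)^4
= 126 · 0.022935 · 0.078905 = 0.228015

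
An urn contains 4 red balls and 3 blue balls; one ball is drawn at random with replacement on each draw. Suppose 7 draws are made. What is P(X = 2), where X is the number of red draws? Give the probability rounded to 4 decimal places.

X ~ Binomial(n=7, p=0.571429).
P(X=2) = C(7,2) · p^2 · (1−p)^5
= 21 · 0.32653 · 0.014458 = 0.099142

0.0991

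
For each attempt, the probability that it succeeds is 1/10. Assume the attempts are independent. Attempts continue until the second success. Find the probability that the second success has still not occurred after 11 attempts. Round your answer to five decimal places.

Needing more than 11 attempts ⇔ fewer than 2 successes in the first 11. With X ~ Binomial(11, 0.10), P(Y > 11) = P(X ≤ 1).
  k=0: C(11,0)·0.10^0·0.90^11 = 0.3138106
  k=1: C(11,1)·0.10^1·0.90^10 = 0.3835463
P(X ≤ 1) = 0.6973569

0.69736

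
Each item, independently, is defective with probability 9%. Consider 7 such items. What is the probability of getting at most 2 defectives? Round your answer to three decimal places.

0.981

X ~ Binomial(7, 0.09); P(X ≤ 2) = Σ C(7,k) p^k (1−p)^(7−k) over k:
  k=0: C(7,0)·0.09^0·0.91^7 = 0.51676
  k=1: C(7,1)·0.09^1·0.91^6 = 0.35776
  k=2: C(7,2)·0.09^2·0.91^5 = 0.10615
Total = 0.98067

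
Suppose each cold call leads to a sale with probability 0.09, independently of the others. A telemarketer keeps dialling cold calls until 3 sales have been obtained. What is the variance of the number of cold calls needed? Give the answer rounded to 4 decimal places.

337.0370

Y = total cold calls until the third success; negative binomial with r=3, p=0.09.
Var(Y) = r(1−p)/p² = 3·0.91 / 0.09² = 337.037037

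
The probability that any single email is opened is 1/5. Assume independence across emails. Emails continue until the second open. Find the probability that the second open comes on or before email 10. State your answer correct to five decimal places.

0.62419

Finishing within 10 emails ⇔ at least 2 successes in the first 10. With X ~ Binomial(10, 0.20), P(Y ≤ 10) = 1 − P(X ≤ 1).
  k=0: C(10,0)·0.20^0·0.80^10 = 0.1073742
  k=1: C(10,1)·0.20^1·0.80^9 = 0.2684355
1 − 0.3758096 = 0.6241904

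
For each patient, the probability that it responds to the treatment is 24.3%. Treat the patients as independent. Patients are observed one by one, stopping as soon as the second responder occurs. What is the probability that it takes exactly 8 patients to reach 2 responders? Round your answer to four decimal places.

Y = trial on which the second success occurs; negative binomial, r=2, p=0.243.
P(Y=8) = C(7,1) · p^2 · (1−p)^6
= 7 · 0.059049 · 0.18818 = 0.077783

0.0778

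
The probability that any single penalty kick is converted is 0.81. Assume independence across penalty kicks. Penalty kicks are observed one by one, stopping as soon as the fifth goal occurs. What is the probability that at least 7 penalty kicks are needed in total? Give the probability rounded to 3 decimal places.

0.320

Needing more than 6 penalty kicks ⇔ fewer than 5 successes in the first 6. With X ~ Binomial(6, 0.81), P(Y > 6) = P(X ≤ 4).
  k=0: C(6,0)·0.81^0·0.19^6 = 0.00005
  k=1: C(6,1)·0.81^1·0.19^5 = 0.00120
  k=2: C(6,2)·0.81^2·0.19^4 = 0.01283
  k=3: C(6,3)·0.81^3·0.19^3 = 0.07290
  k=4: C(6,4)·0.81^4·0.19^2 = 0.23310
P(X ≤ 4) = 0.32008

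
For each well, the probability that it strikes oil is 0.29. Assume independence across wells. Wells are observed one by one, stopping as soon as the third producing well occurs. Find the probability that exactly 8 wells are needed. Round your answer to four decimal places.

Y = trial on which the third success occurs; negative binomial, r=3, p=0.29.
P(Y=8) = C(7,2) · p^3 · (1−p)^5
= 21 · 0.024389 · 0.18042 = 0.092407

0.0924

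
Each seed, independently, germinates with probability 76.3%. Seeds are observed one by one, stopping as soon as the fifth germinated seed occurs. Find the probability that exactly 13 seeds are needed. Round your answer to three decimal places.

Y = trial on which the fifth success occurs; negative binomial, r=5, p=0.763.
P(Y=13) = C(12,4) · p^5 · (1−p)^8
= 495 · 0.2586 · 9.9538e-06 = 0.00127

0.001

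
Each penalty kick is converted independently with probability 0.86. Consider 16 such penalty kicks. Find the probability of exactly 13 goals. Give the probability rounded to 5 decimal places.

X ~ Binomial(n=16, p=0.86).
P(X=13) = C(16,13) · p^13 · (1−p)^3
= 560 · 0.14076 · 0.002744 = 0.2162977

0.21630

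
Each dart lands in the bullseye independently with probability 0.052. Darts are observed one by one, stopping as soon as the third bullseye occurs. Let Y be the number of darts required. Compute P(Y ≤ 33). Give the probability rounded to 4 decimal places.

Finishing within 33 darts ⇔ at least 3 successes in the first 33. With X ~ Binomial(33, 0.052), P(Y ≤ 33) = 1 − P(X ≤ 2).
  k=0: C(33,0)·0.052^0·0.948^33 = 0.171662
  k=1: C(33,1)·0.052^1·0.948^32 = 0.310731
  k=2: C(33,2)·0.052^2·0.948^31 = 0.272709
1 − 0.755102 = 0.244898

0.2449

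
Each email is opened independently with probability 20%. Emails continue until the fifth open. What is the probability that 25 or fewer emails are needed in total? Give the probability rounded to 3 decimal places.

0.579

Finishing within 25 emails ⇔ at least 5 successes in the first 25. With X ~ Binomial(25, 0.20), P(Y ≤ 25) = 1 − P(X ≤ 4).
  k=0: C(25,0)·0.20^0·0.80^25 = 0.00378
  k=1: C(25,1)·0.20^1·0.80^24 = 0.02361
  k=2: C(25,2)·0.20^2·0.80^23 = 0.07084
  k=3: C(25,3)·0.20^3·0.80^22 = 0.13577
  k=4: C(25,4)·0.20^4·0.80^21 = 0.18668
1 − 0.42067 = 0.57933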